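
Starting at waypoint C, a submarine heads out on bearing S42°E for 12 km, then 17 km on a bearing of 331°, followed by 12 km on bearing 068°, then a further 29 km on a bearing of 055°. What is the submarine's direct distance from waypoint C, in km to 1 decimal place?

Leg 1 (S42°E, 12 km): east 12 sin 138° = 8.03, north 12 cos 138° = -8.92
Leg 2 (331°, 17 km): east 17 sin 331° = -8.24, north 17 cos 331° = 14.87
Leg 3 (068°, 12 km): east 12 sin 68° = 11.13, north 12 cos 68° = 4.50
Leg 4 (055°, 29 km): east 29 sin 55° = 23.76, north 29 cos 55° = 16.63
Net: 34.67 east, 27.08 north. Distance = √((34.67)² + (27.08)²) = 43.992 km.

44.0 km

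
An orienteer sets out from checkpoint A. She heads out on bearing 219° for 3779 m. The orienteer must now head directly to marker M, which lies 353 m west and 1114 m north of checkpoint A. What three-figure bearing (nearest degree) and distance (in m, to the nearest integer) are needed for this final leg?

027°, 4529 m

Leg 1 (219°, 3779 m): east 3779 sin 219° = -2378.20, north 3779 cos 219° = -2936.83
Current position: (-2378.20, -2936.83). Target: (-353, 1114). Remaining: Δeast = 2025.20, Δnorth = 4050.83.
Bearing = atan2(2025.20, 4050.83) mod 360° = 26.56°; distance = √((2025.20)² + (4050.83)²) = 4528.874 m.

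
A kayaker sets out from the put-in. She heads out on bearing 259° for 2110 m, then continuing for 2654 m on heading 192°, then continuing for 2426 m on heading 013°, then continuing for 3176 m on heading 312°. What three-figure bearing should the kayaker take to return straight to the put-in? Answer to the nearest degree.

109°

Leg 1 (259°, 2110 m): east 2110 sin 259° = -2071.23, north 2110 cos 259° = -402.61
Leg 2 (192°, 2654 m): east 2654 sin 192° = -551.80, north 2654 cos 192° = -2596.00
Leg 3 (013°, 2426 m): east 2426 sin 13° = 545.73, north 2426 cos 13° = 2363.82
Leg 4 (312°, 3176 m): east 3176 sin 312° = -2360.23, north 3176 cos 312° = 2125.16
Net displacement: -4437.53 east, 1490.37 north. Direction back to start is (4437.53, -1490.37): bearing = atan2(4437.53, -1490.37) mod 360° = 108.56° ≈ 109°.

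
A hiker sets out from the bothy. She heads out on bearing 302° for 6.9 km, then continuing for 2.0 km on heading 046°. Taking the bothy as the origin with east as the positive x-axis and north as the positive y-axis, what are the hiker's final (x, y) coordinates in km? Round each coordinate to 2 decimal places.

(-4.41, 5.05)

Leg 1 (302°, 6.9 km): east 6.9 sin 302° = -5.85, north 6.9 cos 302° = 3.66
Leg 2 (046°, 2.0 km): east 2.0 sin 46° = 1.44, north 2.0 cos 46° = 1.39
Summing: -4.41 km east, 5.05 km north → (-4.41, 5.05).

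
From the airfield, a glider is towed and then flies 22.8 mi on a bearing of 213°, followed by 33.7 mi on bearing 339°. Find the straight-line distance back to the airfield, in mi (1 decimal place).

Leg 1 (213°, 22.8 mi): east 22.8 sin 213° = -12.42, north 22.8 cos 213° = -19.12
Leg 2 (339°, 33.7 mi): east 33.7 sin 339° = -12.08, north 33.7 cos 339° = 31.46
Net: -24.49 east, 12.34 north. Distance = √((-24.49)² + (12.34)²) = 27.428 mi.

27.4 mi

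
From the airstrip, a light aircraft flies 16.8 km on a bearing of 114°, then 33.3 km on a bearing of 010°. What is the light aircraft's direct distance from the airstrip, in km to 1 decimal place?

Leg 1 (114°, 16.8 km): east 16.8 sin 114° = 15.35, north 16.8 cos 114° = -6.83
Leg 2 (010°, 33.3 km): east 33.3 sin 10° = 5.78, north 33.3 cos 10° = 32.79
Net: 21.13 east, 25.96 north. Distance = √((21.13)² + (25.96)²) = 33.473 km.

33.5 km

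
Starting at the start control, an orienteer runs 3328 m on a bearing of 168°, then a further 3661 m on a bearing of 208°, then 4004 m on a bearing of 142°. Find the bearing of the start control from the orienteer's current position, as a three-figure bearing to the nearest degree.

Leg 1 (168°, 3328 m): east 3328 sin 168° = 691.93, north 3328 cos 168° = -3255.28
Leg 2 (208°, 3661 m): east 3661 sin 208° = -1718.74, north 3661 cos 208° = -3232.47
Leg 3 (142°, 4004 m): east 4004 sin 142° = 2465.11, north 4004 cos 142° = -3155.20
Net displacement: 1438.30 east, -9642.94 north. Direction back to start is (-1438.30, 9642.94): bearing = atan2(-1438.30, 9642.94) mod 360° = 351.52° ≈ 352°.

352°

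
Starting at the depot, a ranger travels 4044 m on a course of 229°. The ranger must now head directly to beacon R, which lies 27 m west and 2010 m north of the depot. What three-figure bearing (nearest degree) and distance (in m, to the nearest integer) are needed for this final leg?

Leg 1 (229°, 4044 m): east 4044 sin 229° = -3052.05, north 4044 cos 229° = -2653.10
Current position: (-3052.05, -2653.10). Target: (-27, 2010). Remaining: Δeast = 3025.05, Δnorth = 4663.10.
Bearing = atan2(3025.05, 4663.10) mod 360° = 32.97°; distance = √((3025.05)² + (4663.10)²) = 5558.366 m.

033°, 5558 m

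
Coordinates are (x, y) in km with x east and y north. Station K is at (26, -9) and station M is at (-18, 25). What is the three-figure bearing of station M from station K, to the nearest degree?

308°

Δeast = -18 − 26 = -44.00; Δnorth = 25 − -9 = 34.00.
Bearing = atan2(Δeast, Δnorth) mod 360° = 307.69° ≈ 308°.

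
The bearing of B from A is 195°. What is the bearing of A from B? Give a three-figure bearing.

015°

Back-bearing = 195° − 180° = 015°.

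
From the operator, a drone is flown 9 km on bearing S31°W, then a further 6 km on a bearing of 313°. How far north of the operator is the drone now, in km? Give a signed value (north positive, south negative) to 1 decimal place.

-3.6 km

Leg 1 (S31°W, 9 km): east 9 sin 211° = -4.64, north 9 cos 211° = -7.71
Leg 2 (313°, 6 km): east 6 sin 313° = -4.39, north 6 cos 313° = 4.09
Net north component: -3.62 km.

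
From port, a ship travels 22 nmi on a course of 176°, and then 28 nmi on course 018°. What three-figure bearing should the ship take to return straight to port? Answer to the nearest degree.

Leg 1 (176°, 22 nmi): east 22 sin 176° = 1.53, north 22 cos 176° = -21.95
Leg 2 (018°, 28 nmi): east 28 sin 18° = 8.65, north 28 cos 18° = 26.63
Net displacement: 10.19 east, 4.68 north. Direction back to start is (-10.19, -4.68): bearing = atan2(-10.19, -4.68) mod 360° = 245.31° ≈ 245°.

245°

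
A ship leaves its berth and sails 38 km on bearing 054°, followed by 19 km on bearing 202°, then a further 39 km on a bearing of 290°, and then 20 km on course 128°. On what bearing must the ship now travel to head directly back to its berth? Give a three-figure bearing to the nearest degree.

205°

Leg 1 (054°, 38 km): east 38 sin 54° = 30.74, north 38 cos 54° = 22.34
Leg 2 (202°, 19 km): east 19 sin 202° = -7.12, north 19 cos 202° = -17.62
Leg 3 (290°, 39 km): east 39 sin 290° = -36.65, north 39 cos 290° = 13.34
Leg 4 (128°, 20 km): east 20 sin 128° = 15.76, north 20 cos 128° = -12.31
Net displacement: 2.74 east, 5.74 north. Direction back to start is (-2.74, -5.74): bearing = atan2(-2.74, -5.74) mod 360° = 205.48° ≈ 205°.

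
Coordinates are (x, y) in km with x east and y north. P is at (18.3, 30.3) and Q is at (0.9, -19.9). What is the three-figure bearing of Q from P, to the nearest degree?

Δeast = 0.9 − 18.3 = -17.40; Δnorth = -19.9 − 30.3 = -50.20.
Bearing = atan2(Δeast, Δnorth) mod 360° = 199.12° ≈ 199°.

199°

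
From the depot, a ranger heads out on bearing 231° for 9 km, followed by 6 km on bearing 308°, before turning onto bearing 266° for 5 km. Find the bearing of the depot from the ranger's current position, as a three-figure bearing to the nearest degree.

Leg 1 (231°, 9 km): east 9 sin 231° = -6.99, north 9 cos 231° = -5.66
Leg 2 (308°, 6 km): east 6 sin 308° = -4.73, north 6 cos 308° = 3.69
Leg 3 (266°, 5 km): east 5 sin 266° = -4.99, north 5 cos 266° = -0.35
Net displacement: -16.71 east, -2.32 north. Direction back to start is (16.71, 2.32): bearing = atan2(16.71, 2.32) mod 360° = 82.10° ≈ 082°.

082°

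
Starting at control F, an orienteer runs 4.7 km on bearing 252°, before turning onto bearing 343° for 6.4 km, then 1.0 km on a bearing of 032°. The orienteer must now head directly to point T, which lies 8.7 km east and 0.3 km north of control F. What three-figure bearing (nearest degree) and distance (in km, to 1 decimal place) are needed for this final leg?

Leg 1 (252°, 4.7 km): east 4.7 sin 252° = -4.47, north 4.7 cos 252° = -1.45
Leg 2 (343°, 6.4 km): east 6.4 sin 343° = -1.87, north 6.4 cos 343° = 6.12
Leg 3 (032°, 1.0 km): east 1.0 sin 32° = 0.53, north 1.0 cos 32° = 0.85
Current position: (-5.81, 5.52). Target: (8.7, 0.3). Remaining: Δeast = 14.51, Δnorth = -5.22.
Bearing = atan2(14.51, -5.22) mod 360° = 109.77°; distance = √((14.51)² + (-5.22)²) = 15.420 km.

110°, 15.4 km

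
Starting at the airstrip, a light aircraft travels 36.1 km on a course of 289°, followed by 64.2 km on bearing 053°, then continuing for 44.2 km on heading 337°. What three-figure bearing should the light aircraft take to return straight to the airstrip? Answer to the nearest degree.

180°

Leg 1 (289°, 36.1 km): east 36.1 sin 289° = -34.13, north 36.1 cos 289° = 11.75
Leg 2 (053°, 64.2 km): east 64.2 sin 53° = 51.27, north 64.2 cos 53° = 38.64
Leg 3 (337°, 44.2 km): east 44.2 sin 337° = -17.27, north 44.2 cos 337° = 40.69
Net displacement: -0.13 east, 91.08 north. Direction back to start is (0.13, -91.08): bearing = atan2(0.13, -91.08) mod 360° = 179.92° ≈ 180°.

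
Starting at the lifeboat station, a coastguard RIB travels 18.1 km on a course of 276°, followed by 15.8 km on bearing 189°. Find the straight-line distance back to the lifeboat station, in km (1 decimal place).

Leg 1 (276°, 18.1 km): east 18.1 sin 276° = -18.00, north 18.1 cos 276° = 1.89
Leg 2 (189°, 15.8 km): east 15.8 sin 189° = -2.47, north 15.8 cos 189° = -15.61
Net: -20.47 east, -13.71 north. Distance = √((-20.47)² + (-13.71)²) = 24.641 km.

24.6 km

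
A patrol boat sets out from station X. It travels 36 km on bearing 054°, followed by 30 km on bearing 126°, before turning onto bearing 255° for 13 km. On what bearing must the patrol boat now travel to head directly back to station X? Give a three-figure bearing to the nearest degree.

Leg 1 (054°, 36 km): east 36 sin 54° = 29.12, north 36 cos 54° = 21.16
Leg 2 (126°, 30 km): east 30 sin 126° = 24.27, north 30 cos 126° = -17.63
Leg 3 (255°, 13 km): east 13 sin 255° = -12.56, north 13 cos 255° = -3.36
Net displacement: 40.84 east, 0.16 north. Direction back to start is (-40.84, -0.16): bearing = atan2(-40.84, -0.16) mod 360° = 269.77° ≈ 270°.

270°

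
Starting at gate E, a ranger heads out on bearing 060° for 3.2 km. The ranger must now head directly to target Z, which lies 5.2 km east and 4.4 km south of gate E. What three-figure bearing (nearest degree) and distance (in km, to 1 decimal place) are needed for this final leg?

158°, 6.5 km

Leg 1 (060°, 3.2 km): east 3.2 sin 60° = 2.77, north 3.2 cos 60° = 1.60
Current position: (2.77, 1.60). Target: (5.2, -4.4). Remaining: Δeast = 2.43, Δnorth = -6.00.
Bearing = atan2(2.43, -6.00) mod 360° = 157.96°; distance = √((2.43)² + (-6.00)²) = 6.473 km.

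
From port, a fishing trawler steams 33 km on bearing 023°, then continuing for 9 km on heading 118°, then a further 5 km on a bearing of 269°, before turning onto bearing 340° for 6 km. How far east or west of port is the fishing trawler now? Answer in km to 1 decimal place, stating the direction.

13.8 km east

Leg 1 (023°, 33 km): east 33 sin 23° = 12.89, north 33 cos 23° = 30.38
Leg 2 (118°, 9 km): east 9 sin 118° = 7.95, north 9 cos 118° = -4.23
Leg 3 (269°, 5 km): east 5 sin 269° = -5.00, north 5 cos 269° = -0.09
Leg 4 (340°, 6 km): east 6 sin 340° = -2.05, north 6 cos 340° = 5.64
Net east component: 13.79 km.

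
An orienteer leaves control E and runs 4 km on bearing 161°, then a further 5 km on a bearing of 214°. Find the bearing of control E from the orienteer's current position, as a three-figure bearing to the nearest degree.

Leg 1 (161°, 4 km): east 4 sin 161° = 1.30, north 4 cos 161° = -3.78
Leg 2 (214°, 5 km): east 5 sin 214° = -2.80, north 5 cos 214° = -4.15
Net displacement: -1.49 east, -7.93 north. Direction back to start is (1.49, 7.93): bearing = atan2(1.49, 7.93) mod 360° = 10.67° ≈ 011°.

011°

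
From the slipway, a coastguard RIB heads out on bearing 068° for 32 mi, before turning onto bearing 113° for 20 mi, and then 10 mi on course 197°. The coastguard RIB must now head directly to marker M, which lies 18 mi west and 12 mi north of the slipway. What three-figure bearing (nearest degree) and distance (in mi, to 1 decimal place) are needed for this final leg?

285°, 65.5 mi

Leg 1 (068°, 32 mi): east 32 sin 68° = 29.67, north 32 cos 68° = 11.99
Leg 2 (113°, 20 mi): east 20 sin 113° = 18.41, north 20 cos 113° = -7.81
Leg 3 (197°, 10 mi): east 10 sin 197° = -2.92, north 10 cos 197° = -9.56
Current position: (45.16, -5.39). Target: (-18, 12). Remaining: Δeast = -63.16, Δnorth = 17.39.
Bearing = atan2(-63.16, 17.39) mod 360° = 285.40°; distance = √((-63.16)² + (17.39)²) = 65.507 mi.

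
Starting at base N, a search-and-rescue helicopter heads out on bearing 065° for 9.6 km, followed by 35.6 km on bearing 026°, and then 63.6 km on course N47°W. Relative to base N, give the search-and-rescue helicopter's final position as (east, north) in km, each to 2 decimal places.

Leg 1 (065°, 9.6 km): east 9.6 sin 65° = 8.70, north 9.6 cos 65° = 4.06
Leg 2 (026°, 35.6 km): east 35.6 sin 26° = 15.61, north 35.6 cos 26° = 32.00
Leg 3 (N47°W, 63.6 km): east 63.6 sin 313° = -46.51, north 63.6 cos 313° = 43.38
Summing: -22.21 km east, 79.43 km north → (-22.21, 79.43).

(-22.21, 79.43)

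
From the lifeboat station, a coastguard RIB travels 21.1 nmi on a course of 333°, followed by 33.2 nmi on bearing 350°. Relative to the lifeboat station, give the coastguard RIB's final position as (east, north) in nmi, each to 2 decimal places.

Leg 1 (333°, 21.1 nmi): east 21.1 sin 333° = -9.58, north 21.1 cos 333° = 18.80
Leg 2 (350°, 33.2 nmi): east 33.2 sin 350° = -5.77, north 33.2 cos 350° = 32.70
Summing: -15.34 nmi east, 51.50 nmi north → (-15.34, 51.50).

(-15.34, 51.50)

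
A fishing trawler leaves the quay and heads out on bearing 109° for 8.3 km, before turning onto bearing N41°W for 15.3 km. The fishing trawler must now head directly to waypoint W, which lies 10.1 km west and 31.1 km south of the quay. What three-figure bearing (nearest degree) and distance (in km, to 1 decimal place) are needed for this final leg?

Leg 1 (109°, 8.3 km): east 8.3 sin 109° = 7.85, north 8.3 cos 109° = -2.70
Leg 2 (N41°W, 15.3 km): east 15.3 sin 319° = -10.04, north 15.3 cos 319° = 11.55
Current position: (-2.19, 8.84). Target: (-10.1, -31.1). Remaining: Δeast = -7.91, Δnorth = -39.94.
Bearing = atan2(-7.91, -39.94) mod 360° = 191.20°; distance = √((-7.91)² + (-39.94)²) = 40.721 km.

191°, 40.7 km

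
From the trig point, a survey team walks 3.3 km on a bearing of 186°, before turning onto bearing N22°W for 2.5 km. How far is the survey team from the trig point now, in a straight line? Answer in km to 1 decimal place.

1.6 km

Leg 1 (186°, 3.3 km): east 3.3 sin 186° = -0.34, north 3.3 cos 186° = -3.28
Leg 2 (N22°W, 2.5 km): east 2.5 sin 338° = -0.94, north 2.5 cos 338° = 2.32
Net: -1.28 east, -0.96 north. Distance = √((-1.28)² + (-0.96)²) = 1.604 km.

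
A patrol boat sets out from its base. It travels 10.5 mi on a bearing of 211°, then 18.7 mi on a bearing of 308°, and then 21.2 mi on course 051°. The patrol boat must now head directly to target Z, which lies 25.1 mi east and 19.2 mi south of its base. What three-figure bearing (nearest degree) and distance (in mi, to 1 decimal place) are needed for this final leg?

Leg 1 (211°, 10.5 mi): east 10.5 sin 211° = -5.41, north 10.5 cos 211° = -9.00
Leg 2 (308°, 18.7 mi): east 18.7 sin 308° = -14.74, north 18.7 cos 308° = 11.51
Leg 3 (051°, 21.2 mi): east 21.2 sin 51° = 16.48, north 21.2 cos 51° = 13.34
Current position: (-3.67, 15.85). Target: (25.1, -19.2). Remaining: Δeast = 28.77, Δnorth = -35.05.
Bearing = atan2(28.77, -35.05) mod 360° = 140.63°; distance = √((28.77)² + (-35.05)²) = 45.348 mi.

141°, 45.3 mi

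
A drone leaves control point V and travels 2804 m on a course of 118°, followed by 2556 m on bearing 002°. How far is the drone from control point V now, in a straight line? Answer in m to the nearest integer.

Leg 1 (118°, 2804 m): east 2804 sin 118° = 2475.79, north 2804 cos 118° = -1316.40
Leg 2 (002°, 2556 m): east 2556 sin 2° = 89.20, north 2556 cos 2° = 2554.44
Net: 2564.99 east, 1238.04 north. Distance = √((2564.99)² + (1238.04)²) = 2848.143 m.

2848 m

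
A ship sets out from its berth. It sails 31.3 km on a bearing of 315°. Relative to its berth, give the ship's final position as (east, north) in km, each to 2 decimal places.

(-22.13, 22.13)

Leg 1 (315°, 31.3 km): east 31.3 sin 315° = -22.13, north 31.3 cos 315° = 22.13
Summing: -22.13 km east, 22.13 km north → (-22.13, 22.13).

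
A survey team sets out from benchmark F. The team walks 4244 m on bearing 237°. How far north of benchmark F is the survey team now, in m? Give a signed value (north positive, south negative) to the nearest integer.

-2311 m

Leg 1 (237°, 4244 m): east 4244 sin 237° = -3559.32, north 4244 cos 237° = -2311.45
Net north component: -2311.45 m.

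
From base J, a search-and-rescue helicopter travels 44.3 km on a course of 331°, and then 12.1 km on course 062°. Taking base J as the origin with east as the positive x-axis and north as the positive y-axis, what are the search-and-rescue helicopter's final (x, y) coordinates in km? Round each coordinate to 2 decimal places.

Leg 1 (331°, 44.3 km): east 44.3 sin 331° = -21.48, north 44.3 cos 331° = 38.75
Leg 2 (062°, 12.1 km): east 12.1 sin 62° = 10.68, north 12.1 cos 62° = 5.68
Summing: -10.79 km east, 44.43 km north → (-10.79, 44.43).

(-10.79, 44.43)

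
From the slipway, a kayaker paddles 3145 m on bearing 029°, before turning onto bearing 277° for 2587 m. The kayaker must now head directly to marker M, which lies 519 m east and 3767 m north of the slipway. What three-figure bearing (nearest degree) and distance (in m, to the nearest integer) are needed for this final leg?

Leg 1 (029°, 3145 m): east 3145 sin 29° = 1524.73, north 3145 cos 29° = 2750.68
Leg 2 (277°, 2587 m): east 2587 sin 277° = -2567.72, north 2587 cos 277° = 315.28
Current position: (-1042.99, 3065.95). Target: (519, 3767). Remaining: Δeast = 1561.99, Δnorth = 701.05.
Bearing = atan2(1561.99, 701.05) mod 360° = 65.83°; distance = √((1561.99)² + (701.05)²) = 1712.098 m.

066°, 1712 m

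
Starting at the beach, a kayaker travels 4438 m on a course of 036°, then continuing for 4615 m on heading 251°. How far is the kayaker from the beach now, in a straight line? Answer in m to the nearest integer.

Leg 1 (036°, 4438 m): east 4438 sin 36° = 2608.59, north 4438 cos 36° = 3590.42
Leg 2 (251°, 4615 m): east 4615 sin 251° = -4363.57, north 4615 cos 251° = -1502.50
Net: -1754.98 east, 2087.92 north. Distance = √((-1754.98)² + (2087.92)²) = 2727.518 m.

2728 m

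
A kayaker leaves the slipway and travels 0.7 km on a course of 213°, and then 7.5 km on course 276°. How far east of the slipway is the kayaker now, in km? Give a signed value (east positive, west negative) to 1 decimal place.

-7.8 km

Leg 1 (213°, 0.7 km): east 0.7 sin 213° = -0.38, north 0.7 cos 213° = -0.59
Leg 2 (276°, 7.5 km): east 7.5 sin 276° = -7.46, north 7.5 cos 276° = 0.78
Net east component: -7.84 km.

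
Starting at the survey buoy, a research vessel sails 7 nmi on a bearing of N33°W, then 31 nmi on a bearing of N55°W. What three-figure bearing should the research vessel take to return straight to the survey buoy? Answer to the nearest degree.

129°

Leg 1 (N33°W, 7 nmi): east 7 sin 327° = -3.81, north 7 cos 327° = 5.87
Leg 2 (N55°W, 31 nmi): east 31 sin 305° = -25.39, north 31 cos 305° = 17.78
Net displacement: -29.21 east, 23.65 north. Direction back to start is (29.21, -23.65): bearing = atan2(29.21, -23.65) mod 360° = 129.00° ≈ 129°.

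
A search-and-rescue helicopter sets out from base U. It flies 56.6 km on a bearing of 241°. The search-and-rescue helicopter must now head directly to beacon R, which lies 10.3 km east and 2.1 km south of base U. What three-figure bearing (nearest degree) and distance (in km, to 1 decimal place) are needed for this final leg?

Leg 1 (241°, 56.6 km): east 56.6 sin 241° = -49.50, north 56.6 cos 241° = -27.44
Current position: (-49.50, -27.44). Target: (10.3, -2.1). Remaining: Δeast = 59.80, Δnorth = 25.34.
Bearing = atan2(59.80, 25.34) mod 360° = 67.04°; distance = √((59.80)² + (25.34)²) = 64.951 km.

067°, 65.0 km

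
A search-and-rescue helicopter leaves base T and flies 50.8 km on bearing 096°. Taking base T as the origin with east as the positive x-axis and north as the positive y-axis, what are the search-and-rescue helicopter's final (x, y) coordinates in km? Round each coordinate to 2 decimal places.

Leg 1 (096°, 50.8 km): east 50.8 sin 96° = 50.52, north 50.8 cos 96° = -5.31
Summing: 50.52 km east, -5.31 km north → (50.52, -5.31).

(50.52, -5.31)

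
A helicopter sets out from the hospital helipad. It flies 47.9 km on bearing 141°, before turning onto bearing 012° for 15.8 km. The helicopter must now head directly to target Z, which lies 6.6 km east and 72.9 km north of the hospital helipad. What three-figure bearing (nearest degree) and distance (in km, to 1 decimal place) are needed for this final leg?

Leg 1 (141°, 47.9 km): east 47.9 sin 141° = 30.14, north 47.9 cos 141° = -37.23
Leg 2 (012°, 15.8 km): east 15.8 sin 12° = 3.29, north 15.8 cos 12° = 15.45
Current position: (33.43, -21.77). Target: (6.6, 72.9). Remaining: Δeast = -26.83, Δnorth = 94.67.
Bearing = atan2(-26.83, 94.67) mod 360° = 344.18°; distance = √((-26.83)² + (94.67)²) = 98.399 km.

344°, 98.4 km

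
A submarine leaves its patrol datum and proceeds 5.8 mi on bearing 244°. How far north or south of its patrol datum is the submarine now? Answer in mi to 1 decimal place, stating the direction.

2.5 mi south

Leg 1 (244°, 5.8 mi): east 5.8 sin 244° = -5.21, north 5.8 cos 244° = -2.54
Net north component: -2.54 mi.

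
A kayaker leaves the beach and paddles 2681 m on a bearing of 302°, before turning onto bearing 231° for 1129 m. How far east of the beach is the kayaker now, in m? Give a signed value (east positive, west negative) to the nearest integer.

-3151 m

Leg 1 (302°, 2681 m): east 2681 sin 302° = -2273.62, north 2681 cos 302° = 1420.71
Leg 2 (231°, 1129 m): east 1129 sin 231° = -877.40, north 1129 cos 231° = -710.50
Net east component: -3151.01 m.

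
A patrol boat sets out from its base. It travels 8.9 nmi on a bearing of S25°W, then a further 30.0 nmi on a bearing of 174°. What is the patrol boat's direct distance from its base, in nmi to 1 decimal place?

37.9 nmi

Leg 1 (S25°W, 8.9 nmi): east 8.9 sin 205° = -3.76, north 8.9 cos 205° = -8.07
Leg 2 (174°, 30.0 nmi): east 30.0 sin 174° = 3.14, north 30.0 cos 174° = -29.84
Net: -0.63 east, -37.90 north. Distance = √((-0.63)² + (-37.90)²) = 37.907 nmi.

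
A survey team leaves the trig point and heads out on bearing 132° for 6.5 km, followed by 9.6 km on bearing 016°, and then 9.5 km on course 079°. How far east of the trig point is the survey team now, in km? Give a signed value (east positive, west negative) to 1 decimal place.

Leg 1 (132°, 6.5 km): east 6.5 sin 132° = 4.83, north 6.5 cos 132° = -4.35
Leg 2 (016°, 9.6 km): east 9.6 sin 16° = 2.65, north 9.6 cos 16° = 9.23
Leg 3 (079°, 9.5 km): east 9.5 sin 79° = 9.33, north 9.5 cos 79° = 1.81
Net east component: 16.80 km.

16.8 km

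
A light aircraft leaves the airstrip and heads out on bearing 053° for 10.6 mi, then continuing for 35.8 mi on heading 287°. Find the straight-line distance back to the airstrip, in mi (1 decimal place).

Leg 1 (053°, 10.6 mi): east 10.6 sin 53° = 8.47, north 10.6 cos 53° = 6.38
Leg 2 (287°, 35.8 mi): east 35.8 sin 287° = -34.24, north 35.8 cos 287° = 10.47
Net: -25.77 east, 16.85 north. Distance = √((-25.77)² + (16.85)²) = 30.788 mi.

30.8 mi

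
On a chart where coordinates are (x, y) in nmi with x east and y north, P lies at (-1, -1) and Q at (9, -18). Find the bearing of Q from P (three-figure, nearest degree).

Δeast = 9 − -1 = 10.00; Δnorth = -18 − -1 = -17.00.
Bearing = atan2(Δeast, Δnorth) mod 360° = 149.53° ≈ 150°.

150°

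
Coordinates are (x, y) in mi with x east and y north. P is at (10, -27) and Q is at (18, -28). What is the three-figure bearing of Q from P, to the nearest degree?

097°

Δeast = 18 − 10 = 8.00; Δnorth = -28 − -27 = -1.00.
Bearing = atan2(Δeast, Δnorth) mod 360° = 97.13° ≈ 097°.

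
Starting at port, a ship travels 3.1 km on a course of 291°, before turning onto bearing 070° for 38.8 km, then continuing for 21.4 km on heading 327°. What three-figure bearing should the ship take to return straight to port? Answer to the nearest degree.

214°

Leg 1 (291°, 3.1 km): east 3.1 sin 291° = -2.89, north 3.1 cos 291° = 1.11
Leg 2 (070°, 38.8 km): east 38.8 sin 70° = 36.46, north 38.8 cos 70° = 13.27
Leg 3 (327°, 21.4 km): east 21.4 sin 327° = -11.66, north 21.4 cos 327° = 17.95
Net displacement: 21.91 east, 32.33 north. Direction back to start is (-21.91, -32.33): bearing = atan2(-21.91, -32.33) mod 360° = 214.13° ≈ 214°.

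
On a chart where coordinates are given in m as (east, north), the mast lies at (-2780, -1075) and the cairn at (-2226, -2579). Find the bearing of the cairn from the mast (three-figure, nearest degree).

160°

Δeast = -2226 − -2780 = 554.00; Δnorth = -2579 − -1075 = -1504.00.
Bearing = atan2(Δeast, Δnorth) mod 360° = 159.78° ≈ 160°.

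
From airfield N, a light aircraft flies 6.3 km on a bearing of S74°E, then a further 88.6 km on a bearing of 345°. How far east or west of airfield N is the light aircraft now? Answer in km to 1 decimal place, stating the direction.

Leg 1 (S74°E, 6.3 km): east 6.3 sin 106° = 6.06, north 6.3 cos 106° = -1.74
Leg 2 (345°, 88.6 km): east 88.6 sin 345° = -22.93, north 88.6 cos 345° = 85.58
Net east component: -16.88 km.

16.9 km west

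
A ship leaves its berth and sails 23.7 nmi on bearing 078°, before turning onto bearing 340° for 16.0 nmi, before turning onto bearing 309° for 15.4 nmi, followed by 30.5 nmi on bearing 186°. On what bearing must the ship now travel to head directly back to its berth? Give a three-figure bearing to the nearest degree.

285°

Leg 1 (078°, 23.7 nmi): east 23.7 sin 78° = 23.18, north 23.7 cos 78° = 4.93
Leg 2 (340°, 16.0 nmi): east 16.0 sin 340° = -5.47, north 16.0 cos 340° = 15.04
Leg 3 (309°, 15.4 nmi): east 15.4 sin 309° = -11.97, north 15.4 cos 309° = 9.69
Leg 4 (186°, 30.5 nmi): east 30.5 sin 186° = -3.19, north 30.5 cos 186° = -30.33
Net displacement: 2.55 east, -0.68 north. Direction back to start is (-2.55, 0.68): bearing = atan2(-2.55, 0.68) mod 360° = 284.89° ≈ 285°.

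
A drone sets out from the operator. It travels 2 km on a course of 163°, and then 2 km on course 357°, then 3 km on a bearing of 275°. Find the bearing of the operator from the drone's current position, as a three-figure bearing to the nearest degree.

098°

Leg 1 (163°, 2 km): east 2 sin 163° = 0.58, north 2 cos 163° = -1.91
Leg 2 (357°, 2 km): east 2 sin 357° = -0.10, north 2 cos 357° = 2.00
Leg 3 (275°, 3 km): east 3 sin 275° = -2.99, north 3 cos 275° = 0.26
Net displacement: -2.51 east, 0.35 north. Direction back to start is (2.51, -0.35): bearing = atan2(2.51, -0.35) mod 360° = 97.86° ≈ 098°.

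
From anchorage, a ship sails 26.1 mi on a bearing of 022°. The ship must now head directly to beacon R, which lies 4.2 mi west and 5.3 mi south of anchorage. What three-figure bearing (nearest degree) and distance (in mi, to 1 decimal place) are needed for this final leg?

Leg 1 (022°, 26.1 mi): east 26.1 sin 22° = 9.78, north 26.1 cos 22° = 24.20
Current position: (9.78, 24.20). Target: (-4.2, -5.3). Remaining: Δeast = -13.98, Δnorth = -29.50.
Bearing = atan2(-13.98, -29.50) mod 360° = 205.35°; distance = √((-13.98)² + (-29.50)²) = 32.643 mi.

205°, 32.6 mi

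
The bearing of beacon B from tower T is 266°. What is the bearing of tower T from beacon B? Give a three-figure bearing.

086°

Back-bearing = 266° − 180° = 086°.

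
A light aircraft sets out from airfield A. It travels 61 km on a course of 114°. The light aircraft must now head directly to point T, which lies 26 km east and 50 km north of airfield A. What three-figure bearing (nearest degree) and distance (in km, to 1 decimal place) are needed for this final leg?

Leg 1 (114°, 61 km): east 61 sin 114° = 55.73, north 61 cos 114° = -24.81
Current position: (55.73, -24.81). Target: (26, 50). Remaining: Δeast = -29.73, Δnorth = 74.81.
Bearing = atan2(-29.73, 74.81) mod 360° = 338.33°; distance = √((-29.73)² + (74.81)²) = 80.500 km.

338°, 80.5 km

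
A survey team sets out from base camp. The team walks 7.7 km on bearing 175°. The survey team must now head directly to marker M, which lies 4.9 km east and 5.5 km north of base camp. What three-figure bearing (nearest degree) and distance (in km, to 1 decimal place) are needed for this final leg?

018°, 13.8 km

Leg 1 (175°, 7.7 km): east 7.7 sin 175° = 0.67, north 7.7 cos 175° = -7.67
Current position: (0.67, -7.67). Target: (4.9, 5.5). Remaining: Δeast = 4.23, Δnorth = 13.17.
Bearing = atan2(4.23, 13.17) mod 360° = 17.80°; distance = √((4.23)² + (13.17)²) = 13.833 km.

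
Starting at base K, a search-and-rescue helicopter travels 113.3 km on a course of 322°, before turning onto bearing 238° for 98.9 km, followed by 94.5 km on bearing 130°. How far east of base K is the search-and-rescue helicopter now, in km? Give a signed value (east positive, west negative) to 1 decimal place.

-81.2 km

Leg 1 (322°, 113.3 km): east 113.3 sin 322° = -69.75, north 113.3 cos 322° = 89.28
Leg 2 (238°, 98.9 km): east 98.9 sin 238° = -83.87, north 98.9 cos 238° = -52.41
Leg 3 (130°, 94.5 km): east 94.5 sin 130° = 72.39, north 94.5 cos 130° = -60.74
Net east component: -81.24 km.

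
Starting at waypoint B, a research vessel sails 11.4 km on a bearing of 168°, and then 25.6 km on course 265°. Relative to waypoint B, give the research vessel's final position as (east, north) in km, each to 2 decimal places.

Leg 1 (168°, 11.4 km): east 11.4 sin 168° = 2.37, north 11.4 cos 168° = -11.15
Leg 2 (265°, 25.6 km): east 25.6 sin 265° = -25.50, north 25.6 cos 265° = -2.23
Summing: -23.13 km east, -13.38 km north → (-23.13, -13.38).

(-23.13, -13.38)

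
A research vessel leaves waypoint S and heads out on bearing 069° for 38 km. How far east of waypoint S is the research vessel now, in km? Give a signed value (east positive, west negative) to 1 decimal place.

35.5 km

Leg 1 (069°, 38 km): east 38 sin 69° = 35.48, north 38 cos 69° = 13.62
Net east component: 35.48 km.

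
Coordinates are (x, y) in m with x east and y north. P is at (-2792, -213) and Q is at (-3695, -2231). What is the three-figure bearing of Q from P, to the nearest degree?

Δeast = -3695 − -2792 = -903.00; Δnorth = -2231 − -213 = -2018.00.
Bearing = atan2(Δeast, Δnorth) mod 360° = 204.11° ≈ 204°.

204°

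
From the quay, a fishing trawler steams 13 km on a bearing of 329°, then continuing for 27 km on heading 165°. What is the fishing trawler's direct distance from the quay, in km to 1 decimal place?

14.9 km

Leg 1 (329°, 13 km): east 13 sin 329° = -6.70, north 13 cos 329° = 11.14
Leg 2 (165°, 27 km): east 27 sin 165° = 6.99, north 27 cos 165° = -26.08
Net: 0.29 east, -14.94 north. Distance = √((0.29)² + (-14.94)²) = 14.940 km.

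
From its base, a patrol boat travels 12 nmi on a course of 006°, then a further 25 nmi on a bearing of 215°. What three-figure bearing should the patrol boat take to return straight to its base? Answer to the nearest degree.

057°

Leg 1 (006°, 12 nmi): east 12 sin 6° = 1.25, north 12 cos 6° = 11.93
Leg 2 (215°, 25 nmi): east 25 sin 215° = -14.34, north 25 cos 215° = -20.48
Net displacement: -13.09 east, -8.54 north. Direction back to start is (13.09, 8.54): bearing = atan2(13.09, 8.54) mod 360° = 56.86° ≈ 057°.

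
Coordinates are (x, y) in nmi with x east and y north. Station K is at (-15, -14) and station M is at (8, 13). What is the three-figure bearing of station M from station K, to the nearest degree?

040°

Δeast = 8 − -15 = 23.00; Δnorth = 13 − -14 = 27.00.
Bearing = atan2(Δeast, Δnorth) mod 360° = 40.43° ≈ 040°.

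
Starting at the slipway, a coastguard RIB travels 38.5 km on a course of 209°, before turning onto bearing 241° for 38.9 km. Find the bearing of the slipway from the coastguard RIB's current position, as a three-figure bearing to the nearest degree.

045°

Leg 1 (209°, 38.5 km): east 38.5 sin 209° = -18.67, north 38.5 cos 209° = -33.67
Leg 2 (241°, 38.9 km): east 38.9 sin 241° = -34.02, north 38.9 cos 241° = -18.86
Net displacement: -52.69 east, -52.53 north. Direction back to start is (52.69, 52.53): bearing = atan2(52.69, 52.53) mod 360° = 45.08° ≈ 045°.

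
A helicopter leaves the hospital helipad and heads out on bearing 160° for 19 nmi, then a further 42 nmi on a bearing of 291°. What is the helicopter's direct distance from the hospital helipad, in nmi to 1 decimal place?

Leg 1 (160°, 19 nmi): east 19 sin 160° = 6.50, north 19 cos 160° = -17.85
Leg 2 (291°, 42 nmi): east 42 sin 291° = -39.21, north 42 cos 291° = 15.05
Net: -32.71 east, -2.80 north. Distance = √((-32.71)² + (-2.80)²) = 32.832 nmi.

32.8 nmi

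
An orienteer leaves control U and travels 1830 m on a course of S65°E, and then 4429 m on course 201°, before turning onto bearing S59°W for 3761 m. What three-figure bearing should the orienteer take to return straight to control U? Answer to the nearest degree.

025°

Leg 1 (S65°E, 1830 m): east 1830 sin 115° = 1658.54, north 1830 cos 115° = -773.39
Leg 2 (201°, 4429 m): east 4429 sin 201° = -1587.21, north 4429 cos 201° = -4134.83
Leg 3 (S59°W, 3761 m): east 3761 sin 239° = -3223.81, north 3761 cos 239° = -1937.06
Net displacement: -3152.47 east, -6845.28 north. Direction back to start is (3152.47, 6845.28): bearing = atan2(3152.47, 6845.28) mod 360° = 24.73° ≈ 025°.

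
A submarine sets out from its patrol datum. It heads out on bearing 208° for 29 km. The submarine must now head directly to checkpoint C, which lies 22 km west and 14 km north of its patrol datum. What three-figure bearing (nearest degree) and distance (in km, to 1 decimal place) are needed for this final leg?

348°, 40.5 km

Leg 1 (208°, 29 km): east 29 sin 208° = -13.61, north 29 cos 208° = -25.61
Current position: (-13.61, -25.61). Target: (-22, 14). Remaining: Δeast = -8.39, Δnorth = 39.61.
Bearing = atan2(-8.39, 39.61) mod 360° = 348.05°; distance = √((-8.39)² + (39.61)²) = 40.483 km.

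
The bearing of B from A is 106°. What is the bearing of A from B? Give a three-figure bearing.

Back-bearing = 106° + 180° = 286°.

286°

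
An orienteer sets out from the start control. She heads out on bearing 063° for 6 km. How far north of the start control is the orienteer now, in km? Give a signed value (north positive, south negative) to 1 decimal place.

Leg 1 (063°, 6 km): east 6 sin 63° = 5.35, north 6 cos 63° = 2.72
Net north component: 2.72 km.

2.7 km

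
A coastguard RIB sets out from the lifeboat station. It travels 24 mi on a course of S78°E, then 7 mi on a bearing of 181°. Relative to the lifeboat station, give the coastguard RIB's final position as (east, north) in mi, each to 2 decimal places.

(23.35, -11.99)

Leg 1 (S78°E, 24 mi): east 24 sin 102° = 23.48, north 24 cos 102° = -4.99
Leg 2 (181°, 7 mi): east 7 sin 181° = -0.12, north 7 cos 181° = -7.00
Summing: 23.35 mi east, -11.99 mi north → (23.35, -11.99).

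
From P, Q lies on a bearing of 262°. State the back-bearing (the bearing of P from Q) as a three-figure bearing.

Back-bearing = 262° − 180° = 082°.

082°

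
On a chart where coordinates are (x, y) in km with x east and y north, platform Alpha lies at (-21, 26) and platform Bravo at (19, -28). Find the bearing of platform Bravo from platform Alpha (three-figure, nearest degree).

143°

Δeast = 19 − -21 = 40.00; Δnorth = -28 − 26 = -54.00.
Bearing = atan2(Δeast, Δnorth) mod 360° = 143.47° ≈ 143°.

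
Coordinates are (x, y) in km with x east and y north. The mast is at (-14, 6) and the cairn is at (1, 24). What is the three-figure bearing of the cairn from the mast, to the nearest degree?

040°

Δeast = 1 − -14 = 15.00; Δnorth = 24 − 6 = 18.00.
Bearing = atan2(Δeast, Δnorth) mod 360° = 39.81° ≈ 040°.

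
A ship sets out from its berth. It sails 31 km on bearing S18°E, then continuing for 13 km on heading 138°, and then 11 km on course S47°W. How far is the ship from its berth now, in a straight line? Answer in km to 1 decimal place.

47.8 km

Leg 1 (S18°E, 31 km): east 31 sin 162° = 9.58, north 31 cos 162° = -29.48
Leg 2 (138°, 13 km): east 13 sin 138° = 8.70, north 13 cos 138° = -9.66
Leg 3 (S47°W, 11 km): east 11 sin 227° = -8.04, north 11 cos 227° = -7.50
Net: 10.23 east, -46.65 north. Distance = √((10.23)² + (-46.65)²) = 47.755 km.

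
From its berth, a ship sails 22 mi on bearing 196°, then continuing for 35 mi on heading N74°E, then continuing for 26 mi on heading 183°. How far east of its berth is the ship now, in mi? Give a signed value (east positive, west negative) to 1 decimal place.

26.2 mi

Leg 1 (196°, 22 mi): east 22 sin 196° = -6.06, north 22 cos 196° = -21.15
Leg 2 (N74°E, 35 mi): east 35 sin 74° = 33.64, north 35 cos 74° = 9.65
Leg 3 (183°, 26 mi): east 26 sin 183° = -1.36, north 26 cos 183° = -25.96
Net east component: 26.22 mi.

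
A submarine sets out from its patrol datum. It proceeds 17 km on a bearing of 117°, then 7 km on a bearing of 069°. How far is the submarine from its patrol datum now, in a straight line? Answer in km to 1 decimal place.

22.3 km

Leg 1 (117°, 17 km): east 17 sin 117° = 15.15, north 17 cos 117° = -7.72
Leg 2 (069°, 7 km): east 7 sin 69° = 6.54, north 7 cos 69° = 2.51
Net: 21.68 east, -5.21 north. Distance = √((21.68)² + (-5.21)²) = 22.299 km.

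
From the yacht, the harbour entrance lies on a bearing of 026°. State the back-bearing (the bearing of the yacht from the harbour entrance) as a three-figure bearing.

206°

Back-bearing = 026° + 180° = 206°.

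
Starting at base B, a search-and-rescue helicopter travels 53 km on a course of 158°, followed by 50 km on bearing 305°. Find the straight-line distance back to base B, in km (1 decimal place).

Leg 1 (158°, 53 km): east 53 sin 158° = 19.85, north 53 cos 158° = -49.14
Leg 2 (305°, 50 km): east 50 sin 305° = -40.96, north 50 cos 305° = 28.68
Net: -21.10 east, -20.46 north. Distance = √((-21.10)² + (-20.46)²) = 29.395 km.

29.4 km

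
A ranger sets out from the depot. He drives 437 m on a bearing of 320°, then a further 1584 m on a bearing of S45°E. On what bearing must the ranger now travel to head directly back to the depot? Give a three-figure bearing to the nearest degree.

Leg 1 (320°, 437 m): east 437 sin 320° = -280.90, north 437 cos 320° = 334.76
Leg 2 (S45°E, 1584 m): east 1584 sin 135° = 1120.06, north 1584 cos 135° = -1120.06
Net displacement: 839.16 east, -785.30 north. Direction back to start is (-839.16, 785.30): bearing = atan2(-839.16, 785.30) mod 360° = 313.10° ≈ 313°.

313°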